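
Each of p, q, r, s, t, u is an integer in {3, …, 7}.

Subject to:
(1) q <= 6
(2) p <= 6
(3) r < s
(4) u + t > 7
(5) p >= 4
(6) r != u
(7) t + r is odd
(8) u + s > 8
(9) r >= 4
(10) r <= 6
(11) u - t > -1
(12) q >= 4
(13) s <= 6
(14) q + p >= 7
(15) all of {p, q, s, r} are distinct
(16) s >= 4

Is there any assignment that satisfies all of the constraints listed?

Constraints 1, 2, 5, 9, 10, 12, 13, and 16 confine each of p, q, s, r to the 3 values {4, …, 6}.
Constraint 15 requires all 4 of them to be distinct, but only 3 values are available — impossible by the pigeonhole principle.

Unsatisfiable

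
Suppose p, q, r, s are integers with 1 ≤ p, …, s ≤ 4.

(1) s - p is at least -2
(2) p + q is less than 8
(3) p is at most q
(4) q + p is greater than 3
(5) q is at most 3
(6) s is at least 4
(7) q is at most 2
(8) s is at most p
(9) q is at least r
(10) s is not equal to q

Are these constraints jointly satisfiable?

From constraints 6 and 8: p ≥ s and s ≥ 4, so p ≥ 4. From constraints 3 and 7: p ≤ q and q ≤ 2, so p ≤ 2. But 2 < 4, so no value of p works.

Unsatisfiable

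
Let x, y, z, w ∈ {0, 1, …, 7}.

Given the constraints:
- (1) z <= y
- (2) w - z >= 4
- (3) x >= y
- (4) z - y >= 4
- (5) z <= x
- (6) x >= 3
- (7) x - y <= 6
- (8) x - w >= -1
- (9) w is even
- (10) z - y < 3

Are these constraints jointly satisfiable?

Constraints 2, 4, 7, and 8 give x − w ≥ -1, w − z ≥ 4, z − y ≥ 4, y − x ≥ -6.
Adding all 4 inequalities: the left sides telescope to 0, and the right sides sum to (-1) + 4 + 4 + (-6) = 1. So 0 ≥ 1, which is false.

Unsatisfiable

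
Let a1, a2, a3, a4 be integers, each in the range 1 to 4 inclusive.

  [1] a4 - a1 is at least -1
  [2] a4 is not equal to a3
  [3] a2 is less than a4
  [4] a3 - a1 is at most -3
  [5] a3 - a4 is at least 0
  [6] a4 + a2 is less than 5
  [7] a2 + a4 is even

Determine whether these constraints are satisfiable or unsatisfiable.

Unsatisfiable

Constraints 1, 4, and 5 give a3 − a4 ≥ 0, a4 − a1 ≥ -1, a1 − a3 ≥ 3.
Adding all 3 inequalities: the left sides telescope to 0, and the right sides sum to 0 + (-1) + 3 = 2. So 0 ≥ 2, which is false.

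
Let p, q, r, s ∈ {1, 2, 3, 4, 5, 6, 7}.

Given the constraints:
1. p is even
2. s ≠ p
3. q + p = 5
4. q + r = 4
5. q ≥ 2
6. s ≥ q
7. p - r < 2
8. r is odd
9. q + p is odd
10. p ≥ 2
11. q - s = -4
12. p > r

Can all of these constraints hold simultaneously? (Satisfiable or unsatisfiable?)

Satisfiable

Setting (p, q, r, s) = (2, 3, 1, 7) satisfies everything: constraint 3: q + p = 5; constraint 4: q + r = 4; constraint 7: p - r = 1, and the others follow.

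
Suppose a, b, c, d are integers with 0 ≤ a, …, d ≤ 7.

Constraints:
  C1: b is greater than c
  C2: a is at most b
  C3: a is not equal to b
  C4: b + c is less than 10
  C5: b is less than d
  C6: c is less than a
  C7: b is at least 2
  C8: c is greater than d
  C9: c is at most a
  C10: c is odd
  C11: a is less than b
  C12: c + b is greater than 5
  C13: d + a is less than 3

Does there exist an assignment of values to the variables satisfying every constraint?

Constraints 5, 6, 8, and 11 give b < d, d < c, c < a, a < b. Chaining: b < d < c < a < b, which forces b < b — impossible.

Unsatisfiable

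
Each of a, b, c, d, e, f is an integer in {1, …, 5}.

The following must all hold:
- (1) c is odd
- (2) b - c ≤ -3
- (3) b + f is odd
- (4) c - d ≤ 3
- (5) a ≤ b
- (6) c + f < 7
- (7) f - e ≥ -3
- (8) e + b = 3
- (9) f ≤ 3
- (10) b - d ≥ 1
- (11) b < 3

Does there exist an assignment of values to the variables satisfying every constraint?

Constraints 2, 4, and 10 give d − c ≥ -3, c − b ≥ 3, b − d ≥ 1.
Adding all 3 inequalities: the left sides telescope to 0, and the right sides sum to (-3) + 3 + 1 = 1. So 0 ≥ 1, which is false.

Unsatisfiable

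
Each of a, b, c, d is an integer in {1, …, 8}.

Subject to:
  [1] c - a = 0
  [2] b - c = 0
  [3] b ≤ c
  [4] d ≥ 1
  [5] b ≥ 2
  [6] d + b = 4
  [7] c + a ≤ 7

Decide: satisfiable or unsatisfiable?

Satisfiable

Setting (a, b, c, d) = (3, 3, 3, 1) satisfies everything: constraint 1: c - a = 0; constraint 2: b - c = 0, and the others follow.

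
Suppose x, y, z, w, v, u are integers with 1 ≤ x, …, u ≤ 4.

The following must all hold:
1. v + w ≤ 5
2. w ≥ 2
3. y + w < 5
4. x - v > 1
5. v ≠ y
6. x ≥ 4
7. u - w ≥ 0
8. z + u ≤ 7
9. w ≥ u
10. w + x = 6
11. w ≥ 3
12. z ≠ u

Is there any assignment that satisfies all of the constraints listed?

Unsatisfiable

From constraint 11: w ≥ 3. From constraint 6: x ≥ 4. Hence w + x ≥ 7. But constraint 10 requires w + x = 6, and 6 < 7. Contradiction.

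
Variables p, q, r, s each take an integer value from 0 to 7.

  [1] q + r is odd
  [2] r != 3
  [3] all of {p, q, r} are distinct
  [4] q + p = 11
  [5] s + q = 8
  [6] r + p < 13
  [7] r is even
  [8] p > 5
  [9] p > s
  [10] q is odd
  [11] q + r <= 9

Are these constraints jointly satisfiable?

One satisfying assignment is p = 6, q = 5, r = 4, s = 3.
For the less obvious constraints — constraint 4: q + p = 11; constraint 5: s + q = 8; constraint 6: r + p = 10 — and the others hold by inspection.

Satisfiable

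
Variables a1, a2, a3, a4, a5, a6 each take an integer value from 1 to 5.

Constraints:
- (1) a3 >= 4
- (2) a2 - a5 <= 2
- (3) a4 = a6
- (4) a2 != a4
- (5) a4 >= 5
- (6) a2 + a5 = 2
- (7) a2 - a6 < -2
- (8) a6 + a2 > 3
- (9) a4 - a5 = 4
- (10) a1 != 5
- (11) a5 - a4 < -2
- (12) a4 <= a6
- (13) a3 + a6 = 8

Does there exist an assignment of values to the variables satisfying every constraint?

Unsatisfiable

From constraint 1: a3 ≥ 4. From constraints 5 and 12: a6 ≥ a4 ≥ 5. Hence a3 + a6 ≥ 9. But constraint 13 requires a3 + a6 = 8, and 8 < 9. Contradiction.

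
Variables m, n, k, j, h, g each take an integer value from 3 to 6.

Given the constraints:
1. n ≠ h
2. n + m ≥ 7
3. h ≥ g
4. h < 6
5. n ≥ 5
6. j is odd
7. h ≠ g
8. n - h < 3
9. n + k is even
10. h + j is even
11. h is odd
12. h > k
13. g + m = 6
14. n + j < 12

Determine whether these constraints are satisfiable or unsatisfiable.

One satisfying assignment is m = 3, n = 6, k = 4, j = 3, h = 5, g = 3.
For the less obvious constraints — constraint 2: n + m = 9; constraint 8: n - h = 1 — and the others hold by inspection.

Satisfiable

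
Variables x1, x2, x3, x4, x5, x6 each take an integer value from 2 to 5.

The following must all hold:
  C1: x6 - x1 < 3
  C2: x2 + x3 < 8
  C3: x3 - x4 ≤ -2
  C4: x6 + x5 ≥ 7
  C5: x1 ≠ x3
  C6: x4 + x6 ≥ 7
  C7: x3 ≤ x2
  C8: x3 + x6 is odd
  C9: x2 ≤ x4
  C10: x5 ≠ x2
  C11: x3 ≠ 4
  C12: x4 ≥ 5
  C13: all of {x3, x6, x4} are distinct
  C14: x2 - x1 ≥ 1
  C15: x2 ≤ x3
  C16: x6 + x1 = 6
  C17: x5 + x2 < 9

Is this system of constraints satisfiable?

The assignment x1 = 2, x2 = 3, x3 = 3, x4 = 5, x5 = 5, x6 = 4 works:
  constraint 1 holds since x6 - x1 = 2.
  constraint 2 holds since x2 + x3 = 6.
The rest check out directly.

Satisfiable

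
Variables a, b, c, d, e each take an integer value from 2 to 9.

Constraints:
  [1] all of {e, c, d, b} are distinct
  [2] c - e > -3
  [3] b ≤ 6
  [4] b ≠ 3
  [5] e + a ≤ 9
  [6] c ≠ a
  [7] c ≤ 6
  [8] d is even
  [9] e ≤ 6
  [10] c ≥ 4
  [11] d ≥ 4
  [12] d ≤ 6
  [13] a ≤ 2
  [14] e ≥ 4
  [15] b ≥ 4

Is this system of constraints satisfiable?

Unsatisfiable

Constraints 3, 7, 9, 10, 11, 12, 14, and 15 confine each of e, c, d, b to the 3 values {4, …, 6}.
Constraint 1 requires all 4 of them to be distinct, but only 3 values are available — impossible by the pigeonhole principle.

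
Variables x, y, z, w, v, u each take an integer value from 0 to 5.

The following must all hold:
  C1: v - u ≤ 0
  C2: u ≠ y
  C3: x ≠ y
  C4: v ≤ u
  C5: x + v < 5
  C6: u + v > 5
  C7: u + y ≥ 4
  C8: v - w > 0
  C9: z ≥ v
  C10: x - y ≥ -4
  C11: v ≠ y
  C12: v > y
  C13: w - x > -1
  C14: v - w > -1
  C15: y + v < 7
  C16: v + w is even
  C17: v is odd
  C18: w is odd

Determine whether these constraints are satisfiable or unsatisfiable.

Satisfiable

The assignment x = 0, y = 2, z = 5, w = 1, v = 3, u = 3 works:
  constraint 1 holds since v - u = 0.
  constraint 5 holds since x + v = 3.
  constraint 6 holds since u + v = 6.
The rest check out directly.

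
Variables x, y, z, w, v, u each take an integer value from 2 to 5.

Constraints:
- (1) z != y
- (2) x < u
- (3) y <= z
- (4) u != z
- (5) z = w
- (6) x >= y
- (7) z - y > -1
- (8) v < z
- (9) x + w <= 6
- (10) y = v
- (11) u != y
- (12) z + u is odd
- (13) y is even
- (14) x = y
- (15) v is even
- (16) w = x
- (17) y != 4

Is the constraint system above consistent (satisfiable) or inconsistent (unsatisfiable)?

From constraints 5, 14, and 16, z = w = x = y, so z = y. But constraint 1 says z ≠ y. Contradiction.

Unsatisfiable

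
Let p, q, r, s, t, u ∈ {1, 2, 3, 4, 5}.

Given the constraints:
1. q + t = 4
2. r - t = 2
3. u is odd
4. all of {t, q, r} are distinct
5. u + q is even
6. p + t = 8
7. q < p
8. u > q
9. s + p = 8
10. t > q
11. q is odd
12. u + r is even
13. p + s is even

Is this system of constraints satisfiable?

Satisfiable

One satisfying assignment is p = 5, q = 1, r = 5, s = 3, t = 3, u = 5.
For the less obvious constraints — constraint 1: q + t = 4; constraint 2: r - t = 2 — and the others hold by inspection.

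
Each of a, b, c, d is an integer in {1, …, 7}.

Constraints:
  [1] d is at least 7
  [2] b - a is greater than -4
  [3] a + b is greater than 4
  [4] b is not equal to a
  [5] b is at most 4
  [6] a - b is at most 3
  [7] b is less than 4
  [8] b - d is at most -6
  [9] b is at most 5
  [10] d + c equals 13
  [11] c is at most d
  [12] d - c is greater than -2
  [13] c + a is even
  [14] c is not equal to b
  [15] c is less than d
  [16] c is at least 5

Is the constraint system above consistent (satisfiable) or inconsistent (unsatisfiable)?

Try a = 4, b = 1, c = 6, d = 7.
Check constraint 2: b - a = -3; constraint 3: a + b = 5. The remaining constraints are straightforward to verify.

Satisfiable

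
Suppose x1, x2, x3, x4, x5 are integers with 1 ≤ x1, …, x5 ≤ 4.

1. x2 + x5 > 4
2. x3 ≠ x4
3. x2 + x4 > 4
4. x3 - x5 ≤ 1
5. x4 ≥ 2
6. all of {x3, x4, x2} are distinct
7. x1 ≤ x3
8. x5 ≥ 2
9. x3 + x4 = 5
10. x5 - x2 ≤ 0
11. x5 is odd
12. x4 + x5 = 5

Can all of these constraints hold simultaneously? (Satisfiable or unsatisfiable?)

One satisfying assignment is x1 = 3, x2 = 4, x3 = 3, x4 = 2, x5 = 3.
For the less obvious constraints — constraint 1: x2 + x5 = 7; constraint 3: x2 + x4 = 6 — and the others hold by inspection.

Satisfiable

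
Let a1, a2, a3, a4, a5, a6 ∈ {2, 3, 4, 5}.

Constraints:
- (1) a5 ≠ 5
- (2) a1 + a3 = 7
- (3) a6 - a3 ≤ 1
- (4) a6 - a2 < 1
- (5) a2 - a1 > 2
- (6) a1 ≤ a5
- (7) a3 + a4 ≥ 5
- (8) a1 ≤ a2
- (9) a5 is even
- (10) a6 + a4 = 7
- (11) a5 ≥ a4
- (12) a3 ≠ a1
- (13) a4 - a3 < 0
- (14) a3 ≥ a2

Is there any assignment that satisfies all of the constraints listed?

Satisfiable

Take a1 = 2, a2 = 5, a3 = 5, a4 = 2, a5 = 2, a6 = 5. Then constraint 2: a1 + a3 = 7; constraint 3: a6 - a3 = 0; constraint 4: a6 - a2 = 0, and every other listed constraint is also met.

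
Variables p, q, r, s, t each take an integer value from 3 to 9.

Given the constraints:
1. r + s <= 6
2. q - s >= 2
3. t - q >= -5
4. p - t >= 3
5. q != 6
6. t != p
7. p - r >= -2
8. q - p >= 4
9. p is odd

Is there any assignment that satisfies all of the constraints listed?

Unsatisfiable

Constraints 3, 4, and 8 give p − t ≥ 3, t − q ≥ -5, q − p ≥ 4.
Adding all 3 inequalities: the left sides telescope to 0, and the right sides sum to 3 + (-5) + 4 = 2. So 0 ≥ 2, which is false.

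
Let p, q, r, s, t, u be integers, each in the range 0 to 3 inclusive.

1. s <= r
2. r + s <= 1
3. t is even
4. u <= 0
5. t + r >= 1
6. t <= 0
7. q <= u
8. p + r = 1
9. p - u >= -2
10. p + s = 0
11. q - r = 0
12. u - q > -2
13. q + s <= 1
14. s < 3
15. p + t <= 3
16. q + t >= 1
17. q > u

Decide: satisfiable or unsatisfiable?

Unsatisfiable

From constraints 4 and 7: q ≤ u ≤ 0. From constraint 6: t ≤ 0. Hence q + t ≤ 0. But constraint 16 requires q + t ≥ 1, and 1 > 0. Contradiction.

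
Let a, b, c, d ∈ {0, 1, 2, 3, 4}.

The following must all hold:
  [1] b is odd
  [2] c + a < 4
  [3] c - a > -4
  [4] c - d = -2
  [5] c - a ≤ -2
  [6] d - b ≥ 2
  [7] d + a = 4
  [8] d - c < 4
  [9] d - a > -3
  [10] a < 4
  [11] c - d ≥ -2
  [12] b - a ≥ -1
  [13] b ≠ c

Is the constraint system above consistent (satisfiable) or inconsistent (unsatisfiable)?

Unsatisfiable

Constraints 5, 6, 11, and 12 give c − d ≥ -2, d − b ≥ 2, b − a ≥ -1, a − c ≥ 2.
Adding all 4 inequalities: the left sides telescope to 0, and the right sides sum to (-2) + 2 + (-1) + 2 = 1. So 0 ≥ 1, which is false.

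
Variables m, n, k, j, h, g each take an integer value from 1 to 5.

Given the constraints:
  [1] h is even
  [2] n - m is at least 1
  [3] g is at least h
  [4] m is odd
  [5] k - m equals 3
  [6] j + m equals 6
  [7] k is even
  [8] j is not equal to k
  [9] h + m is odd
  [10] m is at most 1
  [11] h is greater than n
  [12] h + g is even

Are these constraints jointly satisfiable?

Take m = 1, n = 3, k = 4, j = 5, h = 4, g = 4. Then constraint 2: n - m = 2; constraint 5: k - m = 3, and every other listed constraint is also met.

Satisfiable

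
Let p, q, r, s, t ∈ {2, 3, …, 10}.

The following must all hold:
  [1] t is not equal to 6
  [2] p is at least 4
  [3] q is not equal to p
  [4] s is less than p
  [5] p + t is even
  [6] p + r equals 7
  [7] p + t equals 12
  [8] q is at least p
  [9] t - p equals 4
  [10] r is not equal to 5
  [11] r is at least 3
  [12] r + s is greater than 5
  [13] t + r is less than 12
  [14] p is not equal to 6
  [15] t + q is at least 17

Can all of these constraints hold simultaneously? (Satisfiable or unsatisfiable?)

Satisfiable

One satisfying assignment is p = 4, q = 10, r = 3, s = 3, t = 8.
For the less obvious constraints — constraint 6: p + r = 7; constraint 7: p + t = 12; constraint 9: t - p = 4 — and the others hold by inspection.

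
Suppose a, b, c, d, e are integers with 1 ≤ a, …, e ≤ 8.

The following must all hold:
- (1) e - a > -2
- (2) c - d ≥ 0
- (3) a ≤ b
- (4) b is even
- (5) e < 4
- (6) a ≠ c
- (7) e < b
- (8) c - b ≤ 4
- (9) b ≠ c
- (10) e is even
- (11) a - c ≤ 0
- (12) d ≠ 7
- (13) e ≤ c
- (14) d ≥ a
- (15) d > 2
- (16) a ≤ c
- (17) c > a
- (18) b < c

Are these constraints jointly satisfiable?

The assignment a = 2, b = 4, c = 5, d = 3, e = 2 works:
  constraint 1 holds since e - a = 0.
  constraint 2 holds since c - d = 2.
The rest check out directly.

Satisfiable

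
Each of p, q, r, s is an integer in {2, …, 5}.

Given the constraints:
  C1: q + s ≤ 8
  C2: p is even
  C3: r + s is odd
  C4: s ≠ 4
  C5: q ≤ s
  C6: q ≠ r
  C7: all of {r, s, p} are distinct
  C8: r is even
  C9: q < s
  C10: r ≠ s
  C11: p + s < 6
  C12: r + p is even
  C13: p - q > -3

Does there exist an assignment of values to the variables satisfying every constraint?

Take p = 2, q = 2, r = 4, s = 3. Then constraint 1: q + s = 5; constraint 11: p + s = 5, and every other listed constraint is also met.

Satisfiable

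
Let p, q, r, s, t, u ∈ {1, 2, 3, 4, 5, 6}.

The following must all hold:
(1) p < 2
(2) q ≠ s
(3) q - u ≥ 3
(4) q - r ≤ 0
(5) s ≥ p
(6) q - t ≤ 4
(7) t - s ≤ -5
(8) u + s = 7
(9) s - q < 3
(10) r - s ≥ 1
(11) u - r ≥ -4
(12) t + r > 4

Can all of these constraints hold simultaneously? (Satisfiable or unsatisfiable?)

Constraints 3, 6, 7, 10, and 11 give t − q ≥ -4, q − u ≥ 3, u − r ≥ -4, r − s ≥ 1, s − t ≥ 5.
Adding all 5 inequalities: the left sides telescope to 0, and the right sides sum to (-4) + 3 + (-4) + 1 + 5 = 1. So 0 ≥ 1, which is false.

Unsatisfiable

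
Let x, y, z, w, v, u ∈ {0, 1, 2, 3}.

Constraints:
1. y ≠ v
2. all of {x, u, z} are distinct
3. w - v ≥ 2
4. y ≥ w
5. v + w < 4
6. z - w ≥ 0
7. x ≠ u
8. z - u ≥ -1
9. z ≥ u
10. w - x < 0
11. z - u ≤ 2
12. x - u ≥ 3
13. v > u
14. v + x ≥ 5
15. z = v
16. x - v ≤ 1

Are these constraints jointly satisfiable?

Constraints 3, 6, 11, 12, and 16 give u − z ≥ -2, z − w ≥ 0, w − v ≥ 2, v − x ≥ -1, x − u ≥ 3.
Adding all 5 inequalities: the left sides telescope to 0, and the right sides sum to (-2) + 0 + 2 + (-1) + 3 = 2. So 0 ≥ 2, which is false.

Unsatisfiable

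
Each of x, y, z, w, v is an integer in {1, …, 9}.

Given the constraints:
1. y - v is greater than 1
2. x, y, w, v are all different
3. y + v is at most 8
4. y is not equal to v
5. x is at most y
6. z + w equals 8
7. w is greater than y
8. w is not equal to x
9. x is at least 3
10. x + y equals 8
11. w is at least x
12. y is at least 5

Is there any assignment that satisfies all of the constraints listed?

One satisfying assignment is x = 3, y = 5, z = 1, w = 7, v = 2.
For the less obvious constraints — constraint 1: y - v = 3; constraint 3: y + v = 7; constraint 6: z + w = 8 — and the others hold by inspection.

Satisfiable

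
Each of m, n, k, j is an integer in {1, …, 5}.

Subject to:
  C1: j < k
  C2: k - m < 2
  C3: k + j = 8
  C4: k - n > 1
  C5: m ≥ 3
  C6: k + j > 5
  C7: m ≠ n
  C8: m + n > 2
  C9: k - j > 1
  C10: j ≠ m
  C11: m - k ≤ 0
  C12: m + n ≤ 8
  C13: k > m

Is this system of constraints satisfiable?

Satisfiable

Setting (m, n, k, j) = (4, 1, 5, 3) satisfies everything: constraint 2: k - m = 1; constraint 3: k + j = 8; constraint 4: k - n = 4, and the others follow.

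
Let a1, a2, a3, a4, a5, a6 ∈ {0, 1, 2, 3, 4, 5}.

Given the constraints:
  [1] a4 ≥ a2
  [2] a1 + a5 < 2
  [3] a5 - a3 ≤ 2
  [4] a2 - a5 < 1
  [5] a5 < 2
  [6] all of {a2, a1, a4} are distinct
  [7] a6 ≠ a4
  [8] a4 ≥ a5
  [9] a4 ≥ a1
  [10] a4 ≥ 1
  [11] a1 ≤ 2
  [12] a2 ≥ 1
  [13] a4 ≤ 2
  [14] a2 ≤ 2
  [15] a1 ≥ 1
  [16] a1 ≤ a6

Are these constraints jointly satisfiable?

Constraints 10, 11, 12, 13, 14, and 15 confine each of a2, a1, a4 to the 2 values {1, 2}.
Constraint 6 requires all 3 of them to be distinct, but only 2 values are available — impossible by the pigeonhole principle.

Unsatisfiable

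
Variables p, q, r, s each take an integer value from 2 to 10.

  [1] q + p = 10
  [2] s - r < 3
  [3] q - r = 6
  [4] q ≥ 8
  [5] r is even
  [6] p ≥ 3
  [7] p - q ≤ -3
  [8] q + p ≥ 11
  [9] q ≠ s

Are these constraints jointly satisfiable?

Unsatisfiable

From constraint 4: q ≥ 8. From constraint 6: p ≥ 3. Hence q + p ≥ 11. But constraint 1 requires q + p = 10, and 10 < 11. Contradiction.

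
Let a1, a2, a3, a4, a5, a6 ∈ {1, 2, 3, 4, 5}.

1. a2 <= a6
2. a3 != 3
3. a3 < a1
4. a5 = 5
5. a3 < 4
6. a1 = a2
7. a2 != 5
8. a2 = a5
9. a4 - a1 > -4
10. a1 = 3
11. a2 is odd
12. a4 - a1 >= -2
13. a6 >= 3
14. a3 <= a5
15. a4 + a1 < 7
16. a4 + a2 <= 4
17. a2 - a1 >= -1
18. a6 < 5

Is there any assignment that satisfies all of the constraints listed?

Constraint 10 fixes a1 = 3 and constraint 4 fixes a5 = 5. Constraints 6 and 8 give a1 = a2 = a5, so a1 = a5. But 3 ≠ 5 — contradiction.

Unsatisfiable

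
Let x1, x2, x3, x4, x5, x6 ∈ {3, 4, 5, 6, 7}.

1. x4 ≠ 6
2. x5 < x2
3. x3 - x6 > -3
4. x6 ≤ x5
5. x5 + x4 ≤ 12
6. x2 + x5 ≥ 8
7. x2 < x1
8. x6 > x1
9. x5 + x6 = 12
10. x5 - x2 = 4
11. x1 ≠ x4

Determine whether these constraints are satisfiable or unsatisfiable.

Constraints 2, 4, 7, and 8 give x6 ≤ x5, x5 < x2, x2 < x1, x1 < x6. Chaining: x6 ≤ x5 < x2 < x1 < x6, which forces x6 < x6 — impossible.

Unsatisfiable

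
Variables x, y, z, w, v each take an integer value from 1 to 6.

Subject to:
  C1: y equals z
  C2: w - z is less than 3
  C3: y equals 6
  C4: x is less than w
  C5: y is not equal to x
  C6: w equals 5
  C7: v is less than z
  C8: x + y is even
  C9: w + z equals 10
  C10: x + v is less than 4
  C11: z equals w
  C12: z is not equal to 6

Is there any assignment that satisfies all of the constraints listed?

Constraint 3 fixes y = 6 and constraint 6 fixes w = 5. Constraints 1 and 11 give y = z = w, so y = w. But 6 ≠ 5 — contradiction.

Unsatisfiable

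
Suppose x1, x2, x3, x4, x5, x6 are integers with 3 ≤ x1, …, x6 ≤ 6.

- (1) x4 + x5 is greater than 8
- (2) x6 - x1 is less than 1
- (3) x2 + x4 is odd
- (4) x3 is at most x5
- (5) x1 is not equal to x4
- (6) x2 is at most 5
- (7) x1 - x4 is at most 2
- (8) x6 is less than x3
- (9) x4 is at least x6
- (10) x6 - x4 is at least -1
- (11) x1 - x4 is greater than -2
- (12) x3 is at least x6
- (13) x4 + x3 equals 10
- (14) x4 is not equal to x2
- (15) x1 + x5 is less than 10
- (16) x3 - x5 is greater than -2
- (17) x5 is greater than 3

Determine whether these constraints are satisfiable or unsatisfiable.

Setting (x1, x2, x3, x4, x5, x6) = (3, 3, 6, 4, 6, 3) satisfies everything: constraint 1: x4 + x5 = 10; constraint 2: x6 - x1 = 0; constraint 7: x1 - x4 = -1, and the others follow.

Satisfiable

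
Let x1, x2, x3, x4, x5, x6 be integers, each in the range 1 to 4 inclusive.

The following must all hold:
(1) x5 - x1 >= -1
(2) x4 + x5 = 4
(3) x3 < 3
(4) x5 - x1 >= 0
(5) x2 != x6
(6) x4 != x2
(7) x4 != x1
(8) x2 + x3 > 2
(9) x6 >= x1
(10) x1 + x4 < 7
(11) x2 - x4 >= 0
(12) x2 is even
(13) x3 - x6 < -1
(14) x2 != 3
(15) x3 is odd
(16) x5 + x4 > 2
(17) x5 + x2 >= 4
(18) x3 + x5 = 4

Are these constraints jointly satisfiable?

Satisfiable

The assignment x1 = 3, x2 = 4, x3 = 1, x4 = 1, x5 = 3, x6 = 3 works:
  constraint 1 holds since x5 - x1 = 0.
  constraint 2 holds since x4 + x5 = 4.
The rest check out directly.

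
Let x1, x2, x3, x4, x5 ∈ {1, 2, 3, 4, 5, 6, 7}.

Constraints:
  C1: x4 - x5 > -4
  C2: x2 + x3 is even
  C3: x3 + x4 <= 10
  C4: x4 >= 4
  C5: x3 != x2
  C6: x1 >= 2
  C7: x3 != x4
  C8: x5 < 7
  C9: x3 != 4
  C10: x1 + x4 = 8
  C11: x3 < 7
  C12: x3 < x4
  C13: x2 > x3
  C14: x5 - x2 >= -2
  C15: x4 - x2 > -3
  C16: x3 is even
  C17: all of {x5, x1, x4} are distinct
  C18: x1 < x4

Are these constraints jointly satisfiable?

The assignment x1 = 3, x2 = 6, x3 = 2, x4 = 5, x5 = 6 works:
  constraint 1 holds since x4 - x5 = -1.
  constraint 3 holds since x3 + x4 = 7.
The rest check out directly.

Satisfiable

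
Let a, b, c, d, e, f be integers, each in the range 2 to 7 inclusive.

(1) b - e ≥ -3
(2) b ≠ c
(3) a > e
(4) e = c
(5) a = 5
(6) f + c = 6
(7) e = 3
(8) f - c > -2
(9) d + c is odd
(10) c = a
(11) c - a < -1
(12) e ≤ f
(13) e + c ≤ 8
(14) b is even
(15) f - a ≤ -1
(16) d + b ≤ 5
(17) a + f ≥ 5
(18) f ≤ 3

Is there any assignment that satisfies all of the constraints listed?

Unsatisfiable

Constraint 7 fixes e = 3 and constraint 5 fixes a = 5. Constraints 4 and 10 give e = c = a, so e = a. But 3 ≠ 5 — contradiction.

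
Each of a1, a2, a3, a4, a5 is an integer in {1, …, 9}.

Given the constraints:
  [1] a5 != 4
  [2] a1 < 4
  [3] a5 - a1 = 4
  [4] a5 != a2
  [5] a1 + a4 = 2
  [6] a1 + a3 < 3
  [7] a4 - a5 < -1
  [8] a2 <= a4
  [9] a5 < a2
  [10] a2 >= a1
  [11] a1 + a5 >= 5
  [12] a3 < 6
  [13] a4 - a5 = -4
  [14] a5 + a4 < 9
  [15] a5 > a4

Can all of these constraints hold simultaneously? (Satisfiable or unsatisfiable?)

Unsatisfiable

Constraints 8, 9, and 15 give a4 < a5, a5 < a2, a2 ≤ a4. Chaining: a4 < a5 < a2 ≤ a4, which forces a4 < a4 — impossible.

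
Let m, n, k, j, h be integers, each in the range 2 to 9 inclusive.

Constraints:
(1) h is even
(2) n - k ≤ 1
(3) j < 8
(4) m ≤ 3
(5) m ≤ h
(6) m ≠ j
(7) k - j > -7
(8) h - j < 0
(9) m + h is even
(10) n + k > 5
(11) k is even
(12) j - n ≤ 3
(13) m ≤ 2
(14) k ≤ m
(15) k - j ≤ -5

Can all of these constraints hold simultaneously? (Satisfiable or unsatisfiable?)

Constraints 2, 12, and 15 give k − n ≥ -1, n − j ≥ -3, j − k ≥ 5.
Adding all 3 inequalities: the left sides telescope to 0, and the right sides sum to (-1) + (-3) + 5 = 1. So 0 ≥ 1, which is false.

Unsatisfiable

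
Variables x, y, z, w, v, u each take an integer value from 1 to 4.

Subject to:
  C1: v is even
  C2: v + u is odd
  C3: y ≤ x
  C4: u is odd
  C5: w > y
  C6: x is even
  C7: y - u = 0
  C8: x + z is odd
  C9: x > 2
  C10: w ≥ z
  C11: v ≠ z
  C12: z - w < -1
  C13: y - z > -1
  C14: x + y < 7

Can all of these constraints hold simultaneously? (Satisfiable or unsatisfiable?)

Satisfiable

Take x = 4, y = 1, z = 1, w = 4, v = 4, u = 1. Then constraint 7: y - u = 0; constraint 12: z - w = -3, and every other listed constraint is also met.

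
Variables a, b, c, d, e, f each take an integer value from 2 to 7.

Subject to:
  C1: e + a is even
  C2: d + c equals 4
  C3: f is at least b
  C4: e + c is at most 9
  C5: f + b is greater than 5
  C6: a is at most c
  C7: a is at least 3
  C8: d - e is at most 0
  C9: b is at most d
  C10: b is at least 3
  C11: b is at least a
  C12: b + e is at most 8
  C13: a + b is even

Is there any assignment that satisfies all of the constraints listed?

From constraints 9 and 10: d ≥ b ≥ 3. From constraints 6 and 7: c ≥ a ≥ 3. Hence d + c ≥ 6. But constraint 2 requires d + c = 4, and 4 < 6. Contradiction.

Unsatisfiable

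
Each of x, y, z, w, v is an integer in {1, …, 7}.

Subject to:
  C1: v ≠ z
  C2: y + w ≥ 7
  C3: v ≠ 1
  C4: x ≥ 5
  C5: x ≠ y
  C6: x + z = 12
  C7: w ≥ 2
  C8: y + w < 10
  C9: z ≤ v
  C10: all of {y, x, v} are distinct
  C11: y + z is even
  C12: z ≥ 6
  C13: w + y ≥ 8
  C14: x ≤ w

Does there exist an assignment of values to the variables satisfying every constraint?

Satisfiable

Try x = 6, y = 2, z = 6, w = 6, v = 7.
Check constraint 2: y + w = 8; constraint 6: x + z = 12. The remaining constraints are straightforward to verify.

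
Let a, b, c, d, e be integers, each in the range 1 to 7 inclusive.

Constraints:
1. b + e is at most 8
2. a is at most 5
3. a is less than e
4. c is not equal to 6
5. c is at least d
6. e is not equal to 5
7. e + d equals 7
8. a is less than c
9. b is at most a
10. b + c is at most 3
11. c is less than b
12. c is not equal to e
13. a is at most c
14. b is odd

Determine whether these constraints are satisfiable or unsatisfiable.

Unsatisfiable

Constraints 8, 9, and 11 give b ≤ a, a < c, c < b. Chaining: b ≤ a < c < b, which forces b < b — impossible.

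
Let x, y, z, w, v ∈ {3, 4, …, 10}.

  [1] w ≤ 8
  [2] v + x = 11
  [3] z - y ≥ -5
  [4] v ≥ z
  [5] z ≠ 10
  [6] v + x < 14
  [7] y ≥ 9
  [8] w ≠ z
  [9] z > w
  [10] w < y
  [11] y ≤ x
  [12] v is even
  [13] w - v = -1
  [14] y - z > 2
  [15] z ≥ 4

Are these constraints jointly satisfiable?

Unsatisfiable

From constraints 4 and 15: v ≥ z ≥ 4. From constraints 7 and 11: x ≥ y ≥ 9. Hence v + x ≥ 13. But constraint 2 requires v + x = 11, and 11 < 13. Contradiction.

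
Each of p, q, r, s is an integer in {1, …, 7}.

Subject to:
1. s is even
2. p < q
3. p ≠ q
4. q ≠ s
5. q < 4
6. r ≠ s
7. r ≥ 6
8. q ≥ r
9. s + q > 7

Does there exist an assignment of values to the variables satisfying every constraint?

From constraints 7 and 8: q ≥ r and r ≥ 6, so q ≥ 6. From constraint 5: q ≤ 3. But 3 < 6, so no value of q works.

Unsatisfiable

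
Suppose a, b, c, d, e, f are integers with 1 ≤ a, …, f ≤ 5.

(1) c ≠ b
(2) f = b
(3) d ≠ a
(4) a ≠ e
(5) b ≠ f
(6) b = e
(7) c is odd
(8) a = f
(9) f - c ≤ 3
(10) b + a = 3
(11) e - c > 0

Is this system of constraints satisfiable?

From constraints 2, 6, and 8, a = f = b = e, so a = e. But constraint 4 says a ≠ e. Contradiction.

Unsatisfiable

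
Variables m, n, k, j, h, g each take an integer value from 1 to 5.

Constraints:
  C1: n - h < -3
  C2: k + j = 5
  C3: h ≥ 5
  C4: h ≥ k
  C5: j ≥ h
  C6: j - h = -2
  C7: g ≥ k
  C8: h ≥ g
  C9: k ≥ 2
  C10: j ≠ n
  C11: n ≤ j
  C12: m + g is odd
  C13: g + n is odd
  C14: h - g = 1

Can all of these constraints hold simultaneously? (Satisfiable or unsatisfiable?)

From constraint 9: k ≥ 2. From constraints 3 and 5: j ≥ h ≥ 5. Hence k + j ≥ 7. But constraint 2 requires k + j = 5, and 5 < 7. Contradiction.

Unsatisfiable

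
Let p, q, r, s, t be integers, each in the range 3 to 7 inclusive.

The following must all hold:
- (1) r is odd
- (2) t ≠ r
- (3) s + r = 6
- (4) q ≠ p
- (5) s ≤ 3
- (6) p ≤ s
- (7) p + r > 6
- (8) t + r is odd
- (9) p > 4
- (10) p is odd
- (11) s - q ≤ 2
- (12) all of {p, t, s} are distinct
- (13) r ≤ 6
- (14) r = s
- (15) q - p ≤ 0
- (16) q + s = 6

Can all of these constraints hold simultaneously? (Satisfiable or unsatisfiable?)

From constraint 9: p ≥ 5. From constraints 5 and 6: p ≤ s and s ≤ 3, so p ≤ 3. But 3 < 5, so no value of p works.

Unsatisfiable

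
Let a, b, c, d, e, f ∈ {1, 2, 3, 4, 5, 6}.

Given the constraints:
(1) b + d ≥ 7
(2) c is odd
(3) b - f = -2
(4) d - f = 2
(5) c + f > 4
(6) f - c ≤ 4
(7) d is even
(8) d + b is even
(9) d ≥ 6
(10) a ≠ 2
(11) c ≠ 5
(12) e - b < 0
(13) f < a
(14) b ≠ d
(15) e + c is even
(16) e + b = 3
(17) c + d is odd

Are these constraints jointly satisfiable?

Setting (a, b, c, d, e, f) = (6, 2, 1, 6, 1, 4) satisfies everything: constraint 1: b + d = 8; constraint 3: b - f = -2, and the others follow.

Satisfiable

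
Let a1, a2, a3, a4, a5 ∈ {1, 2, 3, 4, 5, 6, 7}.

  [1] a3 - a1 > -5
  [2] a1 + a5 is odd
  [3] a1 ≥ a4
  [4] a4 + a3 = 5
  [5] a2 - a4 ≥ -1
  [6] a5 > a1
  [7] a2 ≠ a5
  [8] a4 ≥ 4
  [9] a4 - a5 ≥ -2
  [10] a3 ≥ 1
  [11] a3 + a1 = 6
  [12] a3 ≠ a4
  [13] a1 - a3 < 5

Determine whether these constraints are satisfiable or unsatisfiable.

Try a1 = 5, a2 = 4, a3 = 1, a4 = 4, a5 = 6.
Check constraint 1: a3 - a1 = -4; constraint 4: a4 + a3 = 5; constraint 5: a2 - a4 = 0. The remaining constraints are straightforward to verify.

Satisfiable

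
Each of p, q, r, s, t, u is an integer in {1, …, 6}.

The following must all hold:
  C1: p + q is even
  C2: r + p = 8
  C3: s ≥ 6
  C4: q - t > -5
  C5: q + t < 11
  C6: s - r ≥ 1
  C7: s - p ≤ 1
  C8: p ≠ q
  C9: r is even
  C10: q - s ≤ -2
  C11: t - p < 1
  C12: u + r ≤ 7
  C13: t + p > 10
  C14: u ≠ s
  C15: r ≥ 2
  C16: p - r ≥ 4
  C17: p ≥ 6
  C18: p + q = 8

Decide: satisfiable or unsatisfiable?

Take p = 6, q = 2, r = 2, s = 6, t = 6, u = 4. Then constraint 2: r + p = 8; constraint 4: q - t = -4; constraint 5: q + t = 8, and every other listed constraint is also met.

Satisfiable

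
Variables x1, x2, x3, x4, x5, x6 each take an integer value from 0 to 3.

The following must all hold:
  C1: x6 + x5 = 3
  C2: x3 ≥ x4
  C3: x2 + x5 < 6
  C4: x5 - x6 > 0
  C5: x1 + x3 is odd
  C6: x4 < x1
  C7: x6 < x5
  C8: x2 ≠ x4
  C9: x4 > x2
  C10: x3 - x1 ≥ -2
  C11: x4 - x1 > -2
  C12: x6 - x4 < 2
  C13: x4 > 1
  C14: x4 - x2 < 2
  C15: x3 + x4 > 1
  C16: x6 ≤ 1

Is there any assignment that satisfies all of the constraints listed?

Try x1 = 3, x2 = 1, x3 = 2, x4 = 2, x5 = 2, x6 = 1.
Check constraint 1: x6 + x5 = 3; constraint 3: x2 + x5 = 3; constraint 4: x5 - x6 = 1. The remaining constraints are straightforward to verify.

Satisfiable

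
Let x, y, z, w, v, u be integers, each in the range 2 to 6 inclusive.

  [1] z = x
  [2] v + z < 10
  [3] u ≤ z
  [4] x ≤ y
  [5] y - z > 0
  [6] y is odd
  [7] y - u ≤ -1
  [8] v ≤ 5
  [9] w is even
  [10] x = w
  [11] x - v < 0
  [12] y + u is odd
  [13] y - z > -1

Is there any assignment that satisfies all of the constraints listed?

Constraints 3, 5, and 7 give z < y, y < u, u ≤ z. Chaining: z < y < u ≤ z, which forces z < z — impossible.

Unsatisfiable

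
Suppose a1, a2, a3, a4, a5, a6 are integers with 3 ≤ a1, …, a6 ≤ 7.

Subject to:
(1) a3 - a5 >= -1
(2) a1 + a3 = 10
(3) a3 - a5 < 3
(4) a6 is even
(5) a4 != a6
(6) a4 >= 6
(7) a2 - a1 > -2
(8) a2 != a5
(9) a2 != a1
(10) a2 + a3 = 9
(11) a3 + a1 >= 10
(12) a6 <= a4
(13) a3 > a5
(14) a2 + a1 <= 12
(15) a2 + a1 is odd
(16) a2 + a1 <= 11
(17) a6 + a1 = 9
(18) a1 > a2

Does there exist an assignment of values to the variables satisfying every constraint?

Satisfiable

Try a1 = 5, a2 = 4, a3 = 5, a4 = 6, a5 = 3, a6 = 4.
Check constraint 1: a3 - a5 = 2; constraint 2: a1 + a3 = 10; constraint 3: a3 - a5 = 2. The remaining constraints are straightforward to verify.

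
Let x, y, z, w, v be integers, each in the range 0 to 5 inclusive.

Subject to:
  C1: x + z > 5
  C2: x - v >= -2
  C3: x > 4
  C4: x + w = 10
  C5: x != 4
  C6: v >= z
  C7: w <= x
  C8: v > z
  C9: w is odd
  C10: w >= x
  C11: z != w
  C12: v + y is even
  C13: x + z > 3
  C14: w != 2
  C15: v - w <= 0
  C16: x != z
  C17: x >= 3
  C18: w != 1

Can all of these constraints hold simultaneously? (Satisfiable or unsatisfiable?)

Satisfiable

The assignment x = 5, y = 5, z = 1, w = 5, v = 5 works:
  constraint 1 holds since x + z = 6.
  constraint 2 holds since x - v = 0.
  constraint 4 holds since x + w = 10.
The rest check out directly.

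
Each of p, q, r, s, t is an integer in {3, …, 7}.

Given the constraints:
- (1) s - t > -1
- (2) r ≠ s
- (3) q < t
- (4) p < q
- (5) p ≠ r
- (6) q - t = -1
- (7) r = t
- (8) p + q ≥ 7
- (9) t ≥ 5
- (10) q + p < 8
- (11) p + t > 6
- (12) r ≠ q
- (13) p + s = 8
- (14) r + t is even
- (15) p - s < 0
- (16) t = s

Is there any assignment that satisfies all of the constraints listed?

From constraints 7 and 16, r = t = s, so r = s. But constraint 2 says r ≠ s. Contradiction.

Unsatisfiable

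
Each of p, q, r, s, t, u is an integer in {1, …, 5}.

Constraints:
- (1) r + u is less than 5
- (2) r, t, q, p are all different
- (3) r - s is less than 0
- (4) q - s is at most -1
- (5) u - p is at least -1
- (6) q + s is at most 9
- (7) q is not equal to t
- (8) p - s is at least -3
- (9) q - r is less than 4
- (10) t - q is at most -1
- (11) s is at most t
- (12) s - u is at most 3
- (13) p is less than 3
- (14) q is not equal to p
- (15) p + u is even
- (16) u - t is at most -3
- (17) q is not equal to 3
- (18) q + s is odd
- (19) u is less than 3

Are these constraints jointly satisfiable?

Constraints 4, 5, 8, 10, and 16 give q − t ≥ 1, t − u ≥ 3, u − p ≥ -1, p − s ≥ -3, s − q ≥ 1.
Adding all 5 inequalities: the left sides telescope to 0, and the right sides sum to 1 + 3 + (-1) + (-3) + 1 = 1. So 0 ≥ 1, which is false.

Unsatisfiable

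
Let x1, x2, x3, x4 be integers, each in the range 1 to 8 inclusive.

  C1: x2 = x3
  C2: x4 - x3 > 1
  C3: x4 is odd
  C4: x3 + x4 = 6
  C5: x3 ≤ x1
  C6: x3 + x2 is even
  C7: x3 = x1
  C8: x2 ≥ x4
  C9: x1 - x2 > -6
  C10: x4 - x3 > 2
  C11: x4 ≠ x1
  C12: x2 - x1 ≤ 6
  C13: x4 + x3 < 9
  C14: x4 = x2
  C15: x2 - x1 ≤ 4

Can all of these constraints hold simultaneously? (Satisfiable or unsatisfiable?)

Unsatisfiable

From constraints 1, 7, and 14, x4 = x2 = x3 = x1, so x4 = x1. But constraint 11 says x4 ≠ x1. Contradiction.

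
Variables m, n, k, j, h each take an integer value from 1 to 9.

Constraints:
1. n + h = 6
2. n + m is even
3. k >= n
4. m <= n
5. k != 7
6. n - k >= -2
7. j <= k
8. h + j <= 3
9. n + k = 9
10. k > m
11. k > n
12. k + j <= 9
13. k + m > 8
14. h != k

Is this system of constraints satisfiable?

Satisfiable

The assignment m = 4, n = 4, k = 5, j = 1, h = 2 works:
  constraint 1 holds since n + h = 6.
  constraint 6 holds since n - k = -1.
The rest check out directly.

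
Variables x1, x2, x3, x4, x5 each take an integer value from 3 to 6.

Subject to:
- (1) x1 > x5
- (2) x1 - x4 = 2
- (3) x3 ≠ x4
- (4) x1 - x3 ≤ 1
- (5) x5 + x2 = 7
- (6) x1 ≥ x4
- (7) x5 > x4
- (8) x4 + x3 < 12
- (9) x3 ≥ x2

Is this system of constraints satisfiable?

Satisfiable

Take x1 = 5, x2 = 3, x3 = 6, x4 = 3, x5 = 4. Then constraint 2: x1 - x4 = 2; constraint 4: x1 - x3 = -1; constraint 5: x5 + x2 = 7, and every other listed constraint is also met.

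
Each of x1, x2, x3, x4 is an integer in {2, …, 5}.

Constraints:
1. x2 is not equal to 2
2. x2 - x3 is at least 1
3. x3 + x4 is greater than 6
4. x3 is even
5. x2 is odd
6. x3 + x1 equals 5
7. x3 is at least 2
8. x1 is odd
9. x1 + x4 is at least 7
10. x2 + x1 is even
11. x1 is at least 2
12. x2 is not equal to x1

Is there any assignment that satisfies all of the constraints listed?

One satisfying assignment is x1 = 3, x2 = 5, x3 = 2, x4 = 5.
For the less obvious constraints — constraint 2: x2 - x3 = 3; constraint 3: x3 + x4 = 7 — and the others hold by inspection.

Satisfiable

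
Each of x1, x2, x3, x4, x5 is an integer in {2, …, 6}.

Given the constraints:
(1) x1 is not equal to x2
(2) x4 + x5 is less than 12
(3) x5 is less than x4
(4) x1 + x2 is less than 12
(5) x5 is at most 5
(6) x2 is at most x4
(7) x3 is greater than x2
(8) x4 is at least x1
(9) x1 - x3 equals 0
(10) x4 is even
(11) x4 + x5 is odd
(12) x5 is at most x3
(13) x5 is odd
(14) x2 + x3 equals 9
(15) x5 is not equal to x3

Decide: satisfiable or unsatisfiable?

Take x1 = 6, x2 = 3, x3 = 6, x4 = 6, x5 = 5. Then constraint 2: x4 + x5 = 11; constraint 4: x1 + x2 = 9; constraint 9: x1 - x3 = 0, and every other listed constraint is also met.

Satisfiable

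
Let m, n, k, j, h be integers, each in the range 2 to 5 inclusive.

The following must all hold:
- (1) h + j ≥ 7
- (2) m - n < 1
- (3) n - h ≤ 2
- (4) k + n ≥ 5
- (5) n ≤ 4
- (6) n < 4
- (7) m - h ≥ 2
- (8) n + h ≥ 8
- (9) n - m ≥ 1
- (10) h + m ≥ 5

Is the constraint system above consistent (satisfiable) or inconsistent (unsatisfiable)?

Unsatisfiable

Constraints 3, 7, and 9 give h − n ≥ -2, n − m ≥ 1, m − h ≥ 2.
Adding all 3 inequalities: the left sides telescope to 0, and the right sides sum to (-2) + 1 + 2 = 1. So 0 ≥ 1, which is false.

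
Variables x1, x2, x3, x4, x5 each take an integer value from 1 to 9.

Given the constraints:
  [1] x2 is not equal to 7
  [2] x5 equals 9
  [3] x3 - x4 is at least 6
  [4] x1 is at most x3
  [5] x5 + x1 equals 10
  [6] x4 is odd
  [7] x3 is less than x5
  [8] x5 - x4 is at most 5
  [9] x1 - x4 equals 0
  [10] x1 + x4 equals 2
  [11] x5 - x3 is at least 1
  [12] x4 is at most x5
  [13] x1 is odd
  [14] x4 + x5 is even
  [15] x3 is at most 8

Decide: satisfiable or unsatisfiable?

Constraints 3, 8, and 11 give x4 − x5 ≥ -5, x5 − x3 ≥ 1, x3 − x4 ≥ 6.
Adding all 3 inequalities: the left sides telescope to 0, and the right sides sum to (-5) + 1 + 6 = 2. So 0 ≥ 2, which is false.

Unsatisfiable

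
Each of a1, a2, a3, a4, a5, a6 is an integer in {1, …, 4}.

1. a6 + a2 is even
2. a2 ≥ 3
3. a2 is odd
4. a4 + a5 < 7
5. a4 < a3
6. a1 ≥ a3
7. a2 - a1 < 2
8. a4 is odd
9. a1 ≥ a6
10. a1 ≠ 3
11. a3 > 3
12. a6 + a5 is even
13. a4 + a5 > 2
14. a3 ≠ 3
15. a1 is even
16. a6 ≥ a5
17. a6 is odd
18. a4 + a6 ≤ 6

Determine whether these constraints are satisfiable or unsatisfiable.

Setting (a1, a2, a3, a4, a5, a6) = (4, 3, 4, 1, 3, 3) satisfies everything: constraint 4: a4 + a5 = 4; constraint 7: a2 - a1 = -1, and the others follow.

Satisfiable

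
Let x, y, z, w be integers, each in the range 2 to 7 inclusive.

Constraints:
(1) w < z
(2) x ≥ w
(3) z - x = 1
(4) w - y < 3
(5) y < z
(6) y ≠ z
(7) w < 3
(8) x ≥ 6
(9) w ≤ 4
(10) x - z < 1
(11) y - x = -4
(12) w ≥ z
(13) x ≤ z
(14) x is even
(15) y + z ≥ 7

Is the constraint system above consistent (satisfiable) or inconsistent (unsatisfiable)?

Unsatisfiable

From constraints 8 and 13: z ≥ x and x ≥ 6, so z ≥ 6. From constraints 9 and 12: z ≤ w and w ≤ 4, so z ≤ 4. But 4 < 6, so no value of z works.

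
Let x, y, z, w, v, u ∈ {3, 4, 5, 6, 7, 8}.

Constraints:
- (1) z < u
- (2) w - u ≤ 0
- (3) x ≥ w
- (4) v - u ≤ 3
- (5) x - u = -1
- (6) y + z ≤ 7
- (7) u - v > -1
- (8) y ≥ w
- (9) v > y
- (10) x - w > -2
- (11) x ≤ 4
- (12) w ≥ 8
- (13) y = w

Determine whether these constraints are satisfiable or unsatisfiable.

From constraint 12: w ≥ 8. From constraints 3 and 11: w ≤ x and x ≤ 4, so w ≤ 4. But 4 < 8, so no value of w works.

Unsatisfiable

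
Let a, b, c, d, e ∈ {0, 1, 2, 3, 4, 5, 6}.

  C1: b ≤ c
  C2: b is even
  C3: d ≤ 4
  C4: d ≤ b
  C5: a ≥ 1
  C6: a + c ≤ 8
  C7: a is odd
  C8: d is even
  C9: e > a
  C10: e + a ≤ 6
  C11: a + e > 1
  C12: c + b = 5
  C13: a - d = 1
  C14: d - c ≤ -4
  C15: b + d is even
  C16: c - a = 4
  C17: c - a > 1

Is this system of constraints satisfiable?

Satisfiable

The assignment a = 1, b = 0, c = 5, d = 0, e = 3 works:
  constraint 6 holds since a + c = 6.
  constraint 10 holds since e + a = 4.
  constraint 11 holds since a + e = 4.
The rest check out directly.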